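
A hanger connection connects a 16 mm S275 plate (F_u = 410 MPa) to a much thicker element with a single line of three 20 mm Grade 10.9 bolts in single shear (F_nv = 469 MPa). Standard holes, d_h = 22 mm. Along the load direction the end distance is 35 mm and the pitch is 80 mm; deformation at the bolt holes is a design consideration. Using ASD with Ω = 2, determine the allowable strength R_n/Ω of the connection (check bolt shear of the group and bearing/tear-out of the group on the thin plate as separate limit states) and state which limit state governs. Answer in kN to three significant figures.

Bolt shear: A_b = π·20²/4 = 314.2 mm²; R_n = 469 × 314.2 × 3 × 1 / 1000 = 442 kN → 442 / 2 = 221 kN.
Bearing (1.2 l_c t F_u ≤ 2.4 d t F_u): upper limit = 2.4·20·16·410 / 1000 = 314.9 kN.
  Edge l_c = 35 − 22/2 = 24 → r_n = 188.9 kN; interior l_c = 80 − 22 = 58 → r_n = 314.9 kN.
  R_n,bearing = 1·188.9 + 2·314.9 = 818.7 kN → 818.7 / 2 = 409 kN.
Bolt shear governs: 221 kN.

221 kN (bolt shear governs)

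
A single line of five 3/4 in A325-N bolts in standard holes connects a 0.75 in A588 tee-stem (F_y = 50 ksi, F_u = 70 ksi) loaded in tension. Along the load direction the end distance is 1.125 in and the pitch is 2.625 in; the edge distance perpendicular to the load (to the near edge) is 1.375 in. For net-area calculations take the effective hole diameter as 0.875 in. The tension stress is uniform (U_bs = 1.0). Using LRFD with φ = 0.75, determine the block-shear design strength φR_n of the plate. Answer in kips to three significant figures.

219 kips

Shear plane L_v = 1.125 + 4·2.625 = 11.62 in; A_gv = 11.62 × 0.75 = 8.719 in².
A_nv = (11.62 − 4.5·0.875) × 0.75 = 5.766 in².
A_nt = (1.375 − 0.5·0.875) × 0.75 = 0.7031 in².
0.6 F_u A_nv = 242.2 kips; 0.6 F_y A_gv = 261.6 kips → shear rupture governs the shear term.
R_n = 242.2 + 1.0 × 70 × 0.7031 = 291.4 kips.
Design strength φR_n = 0.75 × 291.4 = 219 kips.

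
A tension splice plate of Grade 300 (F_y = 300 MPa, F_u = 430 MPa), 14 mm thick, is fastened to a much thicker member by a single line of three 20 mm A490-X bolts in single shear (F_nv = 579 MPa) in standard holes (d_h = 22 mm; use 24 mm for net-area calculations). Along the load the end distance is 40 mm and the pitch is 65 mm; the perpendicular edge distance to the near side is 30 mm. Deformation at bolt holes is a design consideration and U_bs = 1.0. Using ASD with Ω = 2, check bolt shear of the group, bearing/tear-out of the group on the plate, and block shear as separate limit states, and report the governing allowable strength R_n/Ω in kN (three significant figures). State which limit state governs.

253 kN (block shear governs)

Bolt shear: A_b = π·20²/4 = 314.2 mm²; R_n = 579 × 314.2 × 3 × 1 / 1000 = 545.7 kN → 545.7 / 2 = 273 kN.
Bearing: edge l_c = 29, r_n = 209.5 kN; interior l_c = 43, r_n = 289 kN; R_n = 209.5 + 2·289 = 787.4 kN → 394 kN.
Block shear: A_gv = 2380, A_nv = 1540, A_nt = 252 mm²; R_n = min(0.6F_uA_nv, 0.6F_yA_gv) + U_bs·F_u·A_nt = 505.7 kN → 253 kN.
Block shear governs: 253 kN.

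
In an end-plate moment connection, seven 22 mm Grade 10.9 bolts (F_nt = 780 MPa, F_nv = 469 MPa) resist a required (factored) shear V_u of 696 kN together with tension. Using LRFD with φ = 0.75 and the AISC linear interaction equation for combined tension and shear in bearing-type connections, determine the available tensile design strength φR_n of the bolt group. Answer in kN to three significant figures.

866 kN

A_b = π·22²/4 = 380.1 mm²; f_rv = 696 × 1000 / (7 × 380.1) = 261.6 MPa.
F'_nt = 1.3 F_nt − (F_nt / φF_nv) f_rv = 1.3·780 − (780/(0.75·469))·261.6 = 434 MPa, capped at F_nt → F'_nt = 434 MPa.
R_n = F'_nt · A_b · n = 434 × 380.1 × 7 / 1000 = 1155 kN.
Design strength φR_n = 0.75 × 1155 = 866 kN.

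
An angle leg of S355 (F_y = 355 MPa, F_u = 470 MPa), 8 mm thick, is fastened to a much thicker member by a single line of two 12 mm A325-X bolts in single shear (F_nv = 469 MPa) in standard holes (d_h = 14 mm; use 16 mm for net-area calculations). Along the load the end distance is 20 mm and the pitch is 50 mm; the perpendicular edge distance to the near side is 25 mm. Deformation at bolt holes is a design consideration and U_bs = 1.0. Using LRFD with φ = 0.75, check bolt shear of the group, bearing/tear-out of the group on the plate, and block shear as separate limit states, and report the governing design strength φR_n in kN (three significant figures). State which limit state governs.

79.6 kN (bolt shear governs)

Bolt shear: A_b = π·12²/4 = 113.1 mm²; R_n = 469 × 113.1 × 2 × 1 / 1000 = 106.1 kN → 0.75 × 106.1 = 79.6 kN.
Bearing: edge l_c = 13, r_n = 58.66 kN; interior l_c = 36, r_n = 108.3 kN; R_n = 58.66 + 1·108.3 = 166.9 kN → 125 kN.
Block shear: A_gv = 560, A_nv = 368, A_nt = 136 mm²; R_n = min(0.6F_uA_nv, 0.6F_yA_gv) + U_bs·F_u·A_nt = 167.7 kN → 126 kN.
Bolt shear governs: 79.6 kN.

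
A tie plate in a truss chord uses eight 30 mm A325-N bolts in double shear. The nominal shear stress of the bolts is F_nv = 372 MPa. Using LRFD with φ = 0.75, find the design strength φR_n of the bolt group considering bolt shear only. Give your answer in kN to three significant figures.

A_b = π × 30² / 4 = 706.9 mm².
R_n = F_nv · A_b · n · n_s = 372 × 706.9 × 8 × 2 / 1000 = 4207 kN.
Design strength φR_n = 0.75 × 4207 = 3160 kN.

3160 kN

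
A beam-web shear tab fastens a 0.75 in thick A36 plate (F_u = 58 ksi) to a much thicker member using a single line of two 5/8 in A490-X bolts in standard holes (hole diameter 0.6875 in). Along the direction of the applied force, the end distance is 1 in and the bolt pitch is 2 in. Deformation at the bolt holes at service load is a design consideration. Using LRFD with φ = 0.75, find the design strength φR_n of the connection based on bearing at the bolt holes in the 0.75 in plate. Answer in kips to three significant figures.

Per bolt r_n = 1.2 l_c t F_u ≤ 2.4 d t F_u; upper limit = 2.4 × 0.625 × 0.75 × 58 = 65.25 kips.
Edge bolt: l_c = 1 − 0.6875/2 = 0.6562 in → 1.2 × 0.6562 × 0.75 × 58 = 34.26 → r_n = 34.26 kips.
Interior bolts: l_c = 2 − 0.6875 = 1.312 in → 1.2 × 1.312 × 0.75 × 58 = 68.51 → r_n = 65.25 kips.
R_n = 1 × 34.26 + 1 × 65.25 = 99.51 kips.
Design strength φR_n = 0.75 × 99.51 = 74.6 kips.

74.6 kips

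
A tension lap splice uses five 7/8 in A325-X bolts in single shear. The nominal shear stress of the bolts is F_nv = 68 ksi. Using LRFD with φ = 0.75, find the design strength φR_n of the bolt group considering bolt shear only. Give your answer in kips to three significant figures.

A_b = π × 0.875² / 4 = 0.6013 in².
R_n = F_nv · A_b · n · n_s = 68 × 0.6013 × 5 × 1 = 204.4 kips.
Design strength φR_n = 0.75 × 204.4 = 153 kips.

153 kips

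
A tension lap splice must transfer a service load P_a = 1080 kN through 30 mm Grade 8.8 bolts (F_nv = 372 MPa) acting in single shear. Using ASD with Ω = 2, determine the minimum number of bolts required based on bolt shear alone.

A_b = π·30²/4 = 706.9 mm².
Per-bolt allowable strength R_n/Ω = 372 × 706.9 × 1 / 1000 / 2 = 131.5 kN.
n ≥ 1080 / 131.5 = 8.214 → use 9 bolts.

9 bolts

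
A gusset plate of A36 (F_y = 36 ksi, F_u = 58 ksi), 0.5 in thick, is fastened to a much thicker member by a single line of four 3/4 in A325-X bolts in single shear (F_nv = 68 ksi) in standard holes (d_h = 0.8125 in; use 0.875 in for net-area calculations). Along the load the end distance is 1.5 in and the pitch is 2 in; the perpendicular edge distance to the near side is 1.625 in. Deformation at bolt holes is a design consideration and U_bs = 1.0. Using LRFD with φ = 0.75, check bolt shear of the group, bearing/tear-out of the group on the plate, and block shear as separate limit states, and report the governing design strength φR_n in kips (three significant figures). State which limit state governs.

Bolt shear: A_b = π·0.75²/4 = 0.4418 in²; R_n = 68 × 0.4418 × 4 × 1 = 120.2 kips → 0.75 × 120.2 = 90.1 kips.
Bearing: edge l_c = 1.094, r_n = 38.06 kips; interior l_c = 1.188, r_n = 41.33 kips; R_n = 38.06 + 3·41.33 = 162 kips → 122 kips.
Block shear: A_gv = 3.75, A_nv = 2.219, A_nt = 0.5938 in²; R_n = min(0.6F_uA_nv, 0.6F_yA_gv) + U_bs·F_u·A_nt = 111.6 kips → 83.7 kips.
Block shear governs: 83.7 kips.

83.7 kips (block shear governs)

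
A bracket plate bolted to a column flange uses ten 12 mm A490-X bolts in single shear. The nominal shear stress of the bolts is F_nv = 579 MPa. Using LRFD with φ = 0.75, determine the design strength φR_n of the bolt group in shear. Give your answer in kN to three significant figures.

A_b = π × 12² / 4 = 113.1 mm².
R_n = F_nv · A_b · n · n_s = 579 × 113.1 × 10 × 1 / 1000 = 654.8 kN.
Design strength φR_n = 0.75 × 654.8 = 491 kN.

491 kN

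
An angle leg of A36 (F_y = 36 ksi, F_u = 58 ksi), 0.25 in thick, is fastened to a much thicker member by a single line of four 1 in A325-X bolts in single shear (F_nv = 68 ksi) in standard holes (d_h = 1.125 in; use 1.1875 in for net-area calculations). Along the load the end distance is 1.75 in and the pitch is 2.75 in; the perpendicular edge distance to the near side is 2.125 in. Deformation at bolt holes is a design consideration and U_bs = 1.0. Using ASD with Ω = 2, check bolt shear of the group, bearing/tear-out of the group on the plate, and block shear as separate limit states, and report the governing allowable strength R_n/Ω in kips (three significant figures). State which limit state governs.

36.5 kips (block shear governs)

Bolt shear: A_b = π·1²/4 = 0.7854 in²; R_n = 68 × 0.7854 × 4 × 1 = 213.6 kips → 213.6 / 2 = 107 kips.
Bearing: edge l_c = 1.188, r_n = 20.66 kips; interior l_c = 1.625, r_n = 28.27 kips; R_n = 20.66 + 3·28.27 = 105.5 kips → 52.7 kips.
Block shear: A_gv = 2.5, A_nv = 1.461, A_nt = 0.3828 in²; R_n = min(0.6F_uA_nv, 0.6F_yA_gv) + U_bs·F_u·A_nt = 73.04 kips → 36.5 kips.
Block shear governs: 36.5 kips.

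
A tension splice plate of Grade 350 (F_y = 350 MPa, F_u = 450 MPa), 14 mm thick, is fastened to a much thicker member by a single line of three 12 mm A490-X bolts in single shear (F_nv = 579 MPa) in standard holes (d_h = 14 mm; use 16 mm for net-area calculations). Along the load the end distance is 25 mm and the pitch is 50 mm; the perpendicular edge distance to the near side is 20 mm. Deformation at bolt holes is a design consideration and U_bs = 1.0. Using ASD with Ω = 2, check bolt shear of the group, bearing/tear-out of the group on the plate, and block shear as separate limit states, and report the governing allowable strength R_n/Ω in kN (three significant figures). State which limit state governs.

98.2 kN (bolt shear governs)

Bolt shear: A_b = π·12²/4 = 113.1 mm²; R_n = 579 × 113.1 × 3 × 1 / 1000 = 196.5 kN → 196.5 / 2 = 98.2 kN.
Bearing: edge l_c = 18, r_n = 136.1 kN; interior l_c = 36, r_n = 181.4 kN; R_n = 136.1 + 2·181.4 = 499 kN → 249 kN.
Block shear: A_gv = 1750, A_nv = 1190, A_nt = 168 mm²; R_n = min(0.6F_uA_nv, 0.6F_yA_gv) + U_bs·F_u·A_nt = 396.9 kN → 198 kN.
Bolt shear governs: 98.2 kN.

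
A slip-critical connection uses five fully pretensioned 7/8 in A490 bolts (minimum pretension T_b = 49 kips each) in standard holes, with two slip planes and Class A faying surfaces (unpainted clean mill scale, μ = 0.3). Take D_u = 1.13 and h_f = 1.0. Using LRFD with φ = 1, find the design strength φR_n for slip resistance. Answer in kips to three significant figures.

166 kips

R_n = μ · D_u · h_f · T_b · n_s · n_b = 0.3 × 1.13 × 1.0 × 49 × 2 × 5 = 166.1 kips.
Design strength φR_n = 1 × 166.1 = 166 kips.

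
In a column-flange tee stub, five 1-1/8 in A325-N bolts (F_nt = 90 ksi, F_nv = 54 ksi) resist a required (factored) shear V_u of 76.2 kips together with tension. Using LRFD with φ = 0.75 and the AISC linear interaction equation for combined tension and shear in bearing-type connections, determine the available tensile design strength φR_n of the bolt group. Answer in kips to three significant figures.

309 kips

A_b = π·1.125²/4 = 0.994 in²; f_rv = 76.2 / (5 × 0.994) = 15.33 ksi.
F'_nt = 1.3 F_nt − (F_nt / φF_nv) f_rv = 1.3·90 − (90/(0.75·54))·15.33 = 82.93 ksi, capped at F_nt → F'_nt = 82.93 ksi.
R_n = F'_nt · A_b · n = 82.93 × 0.994 × 5 = 412.2 kips.
Design strength φR_n = 0.75 × 412.2 = 309 kips.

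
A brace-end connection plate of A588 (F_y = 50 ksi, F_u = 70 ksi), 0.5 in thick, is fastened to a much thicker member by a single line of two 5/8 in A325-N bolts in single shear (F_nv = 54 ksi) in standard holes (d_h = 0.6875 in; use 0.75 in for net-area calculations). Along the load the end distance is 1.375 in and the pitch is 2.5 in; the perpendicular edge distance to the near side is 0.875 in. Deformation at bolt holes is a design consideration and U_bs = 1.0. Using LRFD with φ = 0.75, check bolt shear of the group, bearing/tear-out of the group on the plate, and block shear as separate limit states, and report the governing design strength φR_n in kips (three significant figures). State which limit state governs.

24.9 kips (bolt shear governs)

Bolt shear: A_b = π·0.625²/4 = 0.3068 in²; R_n = 54 × 0.3068 × 2 × 1 = 33.13 kips → 0.75 × 33.13 = 24.9 kips.
Bearing: edge l_c = 1.031, r_n = 43.31 kips; interior l_c = 1.812, r_n = 52.5 kips; R_n = 43.31 + 1·52.5 = 95.81 kips → 71.9 kips.
Block shear: A_gv = 1.938, A_nv = 1.375, A_nt = 0.25 in²; R_n = min(0.6F_uA_nv, 0.6F_yA_gv) + U_bs·F_u·A_nt = 75.25 kips → 56.4 kips.
Bolt shear governs: 24.9 kips.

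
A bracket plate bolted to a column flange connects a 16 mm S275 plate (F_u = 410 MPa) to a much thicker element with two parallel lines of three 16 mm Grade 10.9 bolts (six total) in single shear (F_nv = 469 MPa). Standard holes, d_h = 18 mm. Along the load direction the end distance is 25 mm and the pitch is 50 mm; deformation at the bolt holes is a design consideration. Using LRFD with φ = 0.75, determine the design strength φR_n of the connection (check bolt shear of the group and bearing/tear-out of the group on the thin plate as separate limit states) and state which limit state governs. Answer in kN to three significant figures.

Bolt shear: A_b = π·16²/4 = 201.1 mm²; R_n = 469 × 201.1 × 6 × 1 / 1000 = 565.8 kN → 0.75 × 565.8 = 424 kN.
Bearing (1.2 l_c t F_u ≤ 2.4 d t F_u): upper limit = 2.4·16·16·410 / 1000 = 251.9 kN.
  Edge l_c = 25 − 18/2 = 16 → r_n = 126 kN; interior l_c = 50 − 18 = 32 → r_n = 251.9 kN.
  R_n,bearing = 2·126 + 4·251.9 = 1260 kN → 0.75 × 1260 = 945 kN.
Bolt shear governs: 424 kN.

424 kN (bolt shear governs)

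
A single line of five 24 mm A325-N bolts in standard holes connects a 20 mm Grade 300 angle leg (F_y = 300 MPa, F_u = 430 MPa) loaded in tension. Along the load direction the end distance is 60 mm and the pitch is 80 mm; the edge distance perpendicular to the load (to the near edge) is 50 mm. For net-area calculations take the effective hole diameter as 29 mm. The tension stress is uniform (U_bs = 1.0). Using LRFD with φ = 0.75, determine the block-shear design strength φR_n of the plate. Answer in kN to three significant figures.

1190 kN

Shear plane L_v = 60 + 4·80 = 380 mm; A_gv = 380 × 20 = 7600 mm².
A_nv = (380 − 4.5·29) × 20 = 4990 mm².
A_nt = (50 − 0.5·29) × 20 = 710 mm².
0.6 F_u A_nv = 1287 kN; 0.6 F_y A_gv = 1368 kN → shear rupture governs the shear term.
R_n = 1287 + 1.0 × 430 × 710 / 1000 = 1593 kN.
Design strength φR_n = 0.75 × 1593 = 1190 kN.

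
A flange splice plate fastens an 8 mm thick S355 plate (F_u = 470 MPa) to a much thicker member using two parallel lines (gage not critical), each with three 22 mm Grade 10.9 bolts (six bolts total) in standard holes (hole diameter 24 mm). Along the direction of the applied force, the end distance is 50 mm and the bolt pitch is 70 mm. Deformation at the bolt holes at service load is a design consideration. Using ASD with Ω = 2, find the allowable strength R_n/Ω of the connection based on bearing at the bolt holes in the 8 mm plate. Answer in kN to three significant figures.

569 kN

Per bolt r_n = 1.2 l_c t F_u ≤ 2.4 d t F_u; upper limit = 2.4 × 22 × 8 × 470 / 1000 = 198.5 kN.
Edge bolt: l_c = 50 − 24/2 = 38 mm → 1.2 × 38 × 8 × 470 / 1000 = 171.5 → r_n = 171.5 kN.
Interior bolts: l_c = 70 − 24 = 46 mm → 1.2 × 46 × 8 × 470 / 1000 = 207.6 → r_n = 198.5 kN.
R_n = 2 × 171.5 + 4 × 198.5 = 1137 kN.
Allowable strength R_n/Ω = 1137 / 2 = 569 kN.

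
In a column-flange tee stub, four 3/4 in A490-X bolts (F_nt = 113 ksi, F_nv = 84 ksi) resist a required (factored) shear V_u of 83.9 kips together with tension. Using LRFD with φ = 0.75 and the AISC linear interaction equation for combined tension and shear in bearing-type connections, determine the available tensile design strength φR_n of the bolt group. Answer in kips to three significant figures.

A_b = π·0.75²/4 = 0.4418 in²; f_rv = 83.9 / (4 × 0.4418) = 47.48 ksi.
F'_nt = 1.3 F_nt − (F_nt / φF_nv) f_rv = 1.3·113 − (113/(0.75·84))·47.48 = 61.74 ksi, capped at F_nt → F'_nt = 61.74 ksi.
R_n = F'_nt · A_b · n = 61.74 × 0.4418 × 4 = 109.1 kips.
Design strength φR_n = 0.75 × 109.1 = 81.8 kips.

81.8 kips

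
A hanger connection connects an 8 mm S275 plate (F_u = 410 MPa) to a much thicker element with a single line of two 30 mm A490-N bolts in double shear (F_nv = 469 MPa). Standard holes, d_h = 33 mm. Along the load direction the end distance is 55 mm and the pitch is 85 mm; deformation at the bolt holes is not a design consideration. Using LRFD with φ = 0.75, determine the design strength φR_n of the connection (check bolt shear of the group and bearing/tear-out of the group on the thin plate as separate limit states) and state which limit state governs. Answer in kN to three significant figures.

Bolt shear: A_b = π·30²/4 = 706.9 mm²; R_n = 469 × 706.9 × 2 × 2 / 1000 = 1326 kN → 0.75 × 1326 = 995 kN.
Bearing (1.5 l_c t F_u ≤ 3.0 d t F_u): upper limit = 3.0·30·8·410 / 1000 = 295.2 kN.
  Edge l_c = 55 − 33/2 = 38.5 → r_n = 189.4 kN; interior l_c = 85 − 33 = 52 → r_n = 255.8 kN.
  R_n,bearing = 1·189.4 + 1·255.8 = 445.3 kN → 0.75 × 445.3 = 334 kN.
Bearing governs: 334 kN.

334 kN (bearing governs)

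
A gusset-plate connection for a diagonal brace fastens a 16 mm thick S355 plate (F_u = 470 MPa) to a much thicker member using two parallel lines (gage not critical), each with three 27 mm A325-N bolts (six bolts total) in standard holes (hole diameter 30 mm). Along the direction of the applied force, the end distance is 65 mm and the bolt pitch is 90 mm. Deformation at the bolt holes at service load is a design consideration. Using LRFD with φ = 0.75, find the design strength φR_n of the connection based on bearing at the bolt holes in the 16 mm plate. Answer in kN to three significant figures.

Per bolt r_n = 1.2 l_c t F_u ≤ 2.4 d t F_u; upper limit = 2.4 × 27 × 16 × 470 / 1000 = 487.3 kN.
Edge bolt: l_c = 65 − 30/2 = 50 mm → 1.2 × 50 × 16 × 470 / 1000 = 451.2 → r_n = 451.2 kN.
Interior bolts: l_c = 90 − 30 = 60 mm → 1.2 × 60 × 16 × 470 / 1000 = 541.4 → r_n = 487.3 kN.
R_n = 2 × 451.2 + 4 × 487.3 = 2852 kN.
Design strength φR_n = 0.75 × 2852 = 2140 kN.

2140 kN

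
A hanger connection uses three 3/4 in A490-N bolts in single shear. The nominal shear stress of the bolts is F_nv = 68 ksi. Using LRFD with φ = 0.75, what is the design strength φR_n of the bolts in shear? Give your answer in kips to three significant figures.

A_b = π × 0.75² / 4 = 0.4418 in².
R_n = F_nv · A_b · n · n_s = 68 × 0.4418 × 3 × 1 = 90.12 kips.
Design strength φR_n = 0.75 × 90.12 = 67.6 kips.

67.6 kips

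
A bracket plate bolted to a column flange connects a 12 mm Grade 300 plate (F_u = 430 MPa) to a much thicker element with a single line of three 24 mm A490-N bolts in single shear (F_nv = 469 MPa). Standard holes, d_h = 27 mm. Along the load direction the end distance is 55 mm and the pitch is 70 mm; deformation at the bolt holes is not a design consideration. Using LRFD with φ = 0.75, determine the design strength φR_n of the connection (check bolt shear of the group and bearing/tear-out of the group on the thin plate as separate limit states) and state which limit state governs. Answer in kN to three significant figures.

Bolt shear: A_b = π·24²/4 = 452.4 mm²; R_n = 469 × 452.4 × 3 × 1 / 1000 = 636.5 kN → 0.75 × 636.5 = 477 kN.
Bearing (1.5 l_c t F_u ≤ 3.0 d t F_u): upper limit = 3.0·24·12·430 / 1000 = 371.5 kN.
  Edge l_c = 55 − 27/2 = 41.5 → r_n = 321.2 kN; interior l_c = 70 − 27 = 43 → r_n = 332.8 kN.
  R_n,bearing = 1·321.2 + 2·332.8 = 986.8 kN → 0.75 × 986.8 = 740 kN.
Bolt shear governs: 477 kN.

477 kN (bolt shear governs)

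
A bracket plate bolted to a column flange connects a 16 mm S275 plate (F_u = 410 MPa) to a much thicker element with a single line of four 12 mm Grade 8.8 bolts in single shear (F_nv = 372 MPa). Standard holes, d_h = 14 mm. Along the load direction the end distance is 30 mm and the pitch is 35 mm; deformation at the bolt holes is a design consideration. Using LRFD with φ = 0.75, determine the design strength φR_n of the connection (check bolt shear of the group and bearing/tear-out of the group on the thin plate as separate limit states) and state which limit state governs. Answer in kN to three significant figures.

126 kN (bolt shear governs)

Bolt shear: A_b = π·12²/4 = 113.1 mm²; R_n = 372 × 113.1 × 4 × 1 / 1000 = 168.3 kN → 0.75 × 168.3 = 126 kN.
Bearing (1.2 l_c t F_u ≤ 2.4 d t F_u): upper limit = 2.4·12·16·410 / 1000 = 188.9 kN.
  Edge l_c = 30 − 14/2 = 23 → r_n = 181.1 kN; interior l_c = 35 − 14 = 21 → r_n = 165.3 kN.
  R_n,bearing = 1·181.1 + 3·165.3 = 677 kN → 0.75 × 677 = 508 kN.
Bolt shear governs: 126 kN.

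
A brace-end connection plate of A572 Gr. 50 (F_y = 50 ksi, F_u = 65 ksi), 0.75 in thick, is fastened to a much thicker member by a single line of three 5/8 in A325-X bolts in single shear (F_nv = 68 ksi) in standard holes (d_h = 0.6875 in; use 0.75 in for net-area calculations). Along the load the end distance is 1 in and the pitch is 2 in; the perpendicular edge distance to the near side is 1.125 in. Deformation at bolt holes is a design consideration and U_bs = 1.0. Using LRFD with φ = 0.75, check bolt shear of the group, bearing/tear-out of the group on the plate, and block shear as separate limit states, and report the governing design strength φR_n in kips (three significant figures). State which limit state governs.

Bolt shear: A_b = π·0.625²/4 = 0.3068 in²; R_n = 68 × 0.3068 × 3 × 1 = 62.59 kips → 0.75 × 62.59 = 46.9 kips.
Bearing: edge l_c = 0.6562, r_n = 38.39 kips; interior l_c = 1.312, r_n = 73.12 kips; R_n = 38.39 + 2·73.12 = 184.6 kips → 138 kips.
Block shear: A_gv = 3.75, A_nv = 2.344, A_nt = 0.5625 in²; R_n = min(0.6F_uA_nv, 0.6F_yA_gv) + U_bs·F_u·A_nt = 128 kips → 96 kips.
Bolt shear governs: 46.9 kips.

46.9 kips (bolt shear governs)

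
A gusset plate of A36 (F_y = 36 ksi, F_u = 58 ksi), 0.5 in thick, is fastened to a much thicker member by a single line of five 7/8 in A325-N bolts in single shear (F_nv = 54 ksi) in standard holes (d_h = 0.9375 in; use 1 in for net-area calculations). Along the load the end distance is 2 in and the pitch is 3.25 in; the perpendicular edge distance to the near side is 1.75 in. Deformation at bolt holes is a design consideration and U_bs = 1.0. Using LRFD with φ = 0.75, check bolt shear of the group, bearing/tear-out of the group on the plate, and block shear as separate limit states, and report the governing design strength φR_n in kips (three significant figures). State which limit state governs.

122 kips (bolt shear governs)

Bolt shear: A_b = π·0.875²/4 = 0.6013 in²; R_n = 54 × 0.6013 × 5 × 1 = 162.4 kips → 0.75 × 162.4 = 122 kips.
Bearing: edge l_c = 1.531, r_n = 53.29 kips; interior l_c = 2.312, r_n = 60.9 kips; R_n = 53.29 + 4·60.9 = 296.9 kips → 223 kips.
Block shear: A_gv = 7.5, A_nv = 5.25, A_nt = 0.625 in²; R_n = min(0.6F_uA_nv, 0.6F_yA_gv) + U_bs·F_u·A_nt = 198.2 kips → 149 kips.
Bolt shear governs: 122 kips.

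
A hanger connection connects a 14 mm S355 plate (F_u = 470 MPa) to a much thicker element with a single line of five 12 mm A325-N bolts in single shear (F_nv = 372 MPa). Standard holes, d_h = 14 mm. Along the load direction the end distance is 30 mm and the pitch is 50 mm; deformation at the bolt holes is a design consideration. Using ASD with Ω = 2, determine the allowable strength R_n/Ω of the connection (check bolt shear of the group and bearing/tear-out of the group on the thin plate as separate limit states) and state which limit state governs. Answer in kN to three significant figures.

105 kN (bolt shear governs)

Bolt shear: A_b = π·12²/4 = 113.1 mm²; R_n = 372 × 113.1 × 5 × 1 / 1000 = 210.4 kN → 210.4 / 2 = 105 kN.
Bearing (1.2 l_c t F_u ≤ 2.4 d t F_u): upper limit = 2.4·12·14·470 / 1000 = 189.5 kN.
  Edge l_c = 30 − 14/2 = 23 → r_n = 181.6 kN; interior l_c = 50 − 14 = 36 → r_n = 189.5 kN.
  R_n,bearing = 1·181.6 + 4·189.5 = 939.6 kN → 939.6 / 2 = 470 kN.
Bolt shear governs: 105 kN.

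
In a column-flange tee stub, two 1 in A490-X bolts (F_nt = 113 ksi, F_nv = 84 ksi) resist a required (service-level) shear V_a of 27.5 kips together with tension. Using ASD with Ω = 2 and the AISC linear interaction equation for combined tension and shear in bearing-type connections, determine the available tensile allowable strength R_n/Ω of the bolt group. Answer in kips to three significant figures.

A_b = π·1²/4 = 0.7854 in²; f_rv = 27.5 / (2 × 0.7854) = 17.51 ksi.
F'_nt = 1.3 F_nt − (Ω F_nt / F_nv) f_rv = 1.3·113 − (2·113/84)·17.51 = 99.8 ksi, capped at F_nt → F'_nt = 99.8 ksi.
R_n = F'_nt · A_b · n = 99.8 × 0.7854 × 2 = 156.8 kips.
Allowable strength R_n/Ω = 156.8 / 2 = 78.4 kips.

78.4 kips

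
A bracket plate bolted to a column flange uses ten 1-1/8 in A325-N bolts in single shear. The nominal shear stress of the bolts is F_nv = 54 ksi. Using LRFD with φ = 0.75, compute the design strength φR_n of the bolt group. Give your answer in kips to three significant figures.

A_b = π × 1.125² / 4 = 0.994 in².
R_n = F_nv · A_b · n · n_s = 54 × 0.994 × 10 × 1 = 536.8 kips.
Design strength φR_n = 0.75 × 536.8 = 403 kips.

403 kips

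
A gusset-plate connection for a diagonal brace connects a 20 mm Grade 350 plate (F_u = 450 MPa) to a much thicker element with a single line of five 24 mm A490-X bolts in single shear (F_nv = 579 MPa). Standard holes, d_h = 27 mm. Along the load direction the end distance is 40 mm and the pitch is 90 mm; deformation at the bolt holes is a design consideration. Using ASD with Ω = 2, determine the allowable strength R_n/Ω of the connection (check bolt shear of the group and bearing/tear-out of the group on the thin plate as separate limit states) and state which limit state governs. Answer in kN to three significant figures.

Bolt shear: A_b = π·24²/4 = 452.4 mm²; R_n = 579 × 452.4 × 5 × 1 / 1000 = 1310 kN → 1310 / 2 = 655 kN.
Bearing (1.2 l_c t F_u ≤ 2.4 d t F_u): upper limit = 2.4·24·20·450 / 1000 = 518.4 kN.
  Edge l_c = 40 − 27/2 = 26.5 → r_n = 286.2 kN; interior l_c = 90 − 27 = 63 → r_n = 518.4 kN.
  R_n,bearing = 1·286.2 + 4·518.4 = 2360 kN → 2360 / 2 = 1180 kN.
Bolt shear governs: 655 kN.

655 kN (bolt shear governs)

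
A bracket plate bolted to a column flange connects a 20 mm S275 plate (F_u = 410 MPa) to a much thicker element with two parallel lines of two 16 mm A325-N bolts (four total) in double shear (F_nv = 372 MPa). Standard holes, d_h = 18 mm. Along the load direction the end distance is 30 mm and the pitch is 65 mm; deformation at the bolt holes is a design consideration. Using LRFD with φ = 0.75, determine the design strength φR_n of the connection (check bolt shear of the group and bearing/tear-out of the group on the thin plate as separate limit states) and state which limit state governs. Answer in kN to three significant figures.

449 kN (bolt shear governs)

Bolt shear: A_b = π·16²/4 = 201.1 mm²; R_n = 372 × 201.1 × 4 × 2 / 1000 = 598.4 kN → 0.75 × 598.4 = 449 kN.
Bearing (1.2 l_c t F_u ≤ 2.4 d t F_u): upper limit = 2.4·16·20·410 / 1000 = 314.9 kN.
  Edge l_c = 30 − 18/2 = 21 → r_n = 206.6 kN; interior l_c = 65 − 18 = 47 → r_n = 314.9 kN.
  R_n,bearing = 2·206.6 + 2·314.9 = 1043 kN → 0.75 × 1043 = 782 kN.
Bolt shear governs: 449 kN.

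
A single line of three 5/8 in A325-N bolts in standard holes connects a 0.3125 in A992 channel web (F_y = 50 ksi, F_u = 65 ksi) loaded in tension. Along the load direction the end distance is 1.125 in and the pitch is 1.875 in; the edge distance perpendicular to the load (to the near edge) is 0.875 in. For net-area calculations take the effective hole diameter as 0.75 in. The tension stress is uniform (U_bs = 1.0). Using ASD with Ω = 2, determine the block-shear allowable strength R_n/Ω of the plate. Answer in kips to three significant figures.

23.4 kips

Shear plane L_v = 1.125 + 2·1.875 = 4.875 in; A_gv = 4.875 × 0.3125 = 1.523 in².
A_nv = (4.875 − 2.5·0.75) × 0.3125 = 0.9375 in².
A_nt = (0.875 − 0.5·0.75) × 0.3125 = 0.1562 in².
0.6 F_u A_nv = 36.56 kips; 0.6 F_y A_gv = 45.7 kips → shear rupture governs the shear term.
R_n = 36.56 + 1.0 × 65 × 0.1562 = 46.72 kips.
Allowable strength R_n/Ω = 46.72 / 2 = 23.4 kips.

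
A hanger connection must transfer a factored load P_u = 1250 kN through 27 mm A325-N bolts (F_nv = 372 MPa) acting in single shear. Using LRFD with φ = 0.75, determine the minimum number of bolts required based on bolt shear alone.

A_b = π·27²/4 = 572.6 mm².
Per-bolt design strength φR_n = 0.75 × 372 × 572.6 × 1 / 1000 = 159.7 kN.
n ≥ 1250 / 159.7 = 7.825 → use 8 bolts.

8 bolts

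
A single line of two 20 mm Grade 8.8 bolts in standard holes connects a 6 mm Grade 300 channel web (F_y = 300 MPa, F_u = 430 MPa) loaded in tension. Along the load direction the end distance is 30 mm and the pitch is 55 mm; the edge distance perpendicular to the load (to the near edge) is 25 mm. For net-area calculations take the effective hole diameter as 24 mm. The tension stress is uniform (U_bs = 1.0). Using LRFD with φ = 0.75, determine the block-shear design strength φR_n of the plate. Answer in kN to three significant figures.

Shear plane L_v = 30 + 1·55 = 85 mm; A_gv = 85 × 6 = 510 mm².
A_nv = (85 − 1.5·24) × 6 = 294 mm².
A_nt = (25 − 0.5·24) × 6 = 78 mm².
0.6 F_u A_nv = 75.85 kN; 0.6 F_y A_gv = 91.8 kN → shear rupture governs the shear term.
R_n = 75.85 + 1.0 × 430 × 78 / 1000 = 109.4 kN.
Design strength φR_n = 0.75 × 109.4 = 82 kN.

82 kN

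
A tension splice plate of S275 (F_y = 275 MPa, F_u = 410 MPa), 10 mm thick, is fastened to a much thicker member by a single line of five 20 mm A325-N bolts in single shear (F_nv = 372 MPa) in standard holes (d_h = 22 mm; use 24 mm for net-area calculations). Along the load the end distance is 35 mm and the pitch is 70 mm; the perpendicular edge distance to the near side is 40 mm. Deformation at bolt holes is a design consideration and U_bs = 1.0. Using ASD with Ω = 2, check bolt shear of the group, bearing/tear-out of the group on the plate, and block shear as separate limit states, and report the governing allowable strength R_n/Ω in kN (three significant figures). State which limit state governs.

292 kN (bolt shear governs)

Bolt shear: A_b = π·20²/4 = 314.2 mm²; R_n = 372 × 314.2 × 5 × 1 / 1000 = 584.3 kN → 584.3 / 2 = 292 kN.
Bearing: edge l_c = 24, r_n = 118.1 kN; interior l_c = 48, r_n = 196.8 kN; R_n = 118.1 + 4·196.8 = 905.3 kN → 453 kN.
Block shear: A_gv = 3150, A_nv = 2070, A_nt = 280 mm²; R_n = min(0.6F_uA_nv, 0.6F_yA_gv) + U_bs·F_u·A_nt = 624 kN → 312 kN.
Bolt shear governs: 292 kN.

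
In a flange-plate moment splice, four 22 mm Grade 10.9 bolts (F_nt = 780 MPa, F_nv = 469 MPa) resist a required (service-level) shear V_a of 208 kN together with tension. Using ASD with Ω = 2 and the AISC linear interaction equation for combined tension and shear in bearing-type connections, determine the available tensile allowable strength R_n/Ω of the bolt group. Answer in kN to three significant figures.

A_b = π·22²/4 = 380.1 mm²; f_rv = 208 × 1000 / (4 × 380.1) = 136.8 MPa.
F'_nt = 1.3 F_nt − (Ω F_nt / F_nv) f_rv = 1.3·780 − (2·780/469)·136.8 = 559 MPa, capped at F_nt → F'_nt = 559 MPa.
R_n = F'_nt · A_b · n = 559 × 380.1 × 4 / 1000 = 850 kN.
Allowable strength R_n/Ω = 850 / 2 = 425 kN.

425 kN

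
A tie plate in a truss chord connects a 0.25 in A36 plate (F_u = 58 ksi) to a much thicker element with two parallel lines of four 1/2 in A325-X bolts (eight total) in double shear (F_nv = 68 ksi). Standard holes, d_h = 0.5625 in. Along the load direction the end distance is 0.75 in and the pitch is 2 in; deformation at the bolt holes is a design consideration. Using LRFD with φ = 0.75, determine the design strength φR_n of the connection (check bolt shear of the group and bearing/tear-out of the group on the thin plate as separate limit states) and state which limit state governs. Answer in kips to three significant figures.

Bolt shear: A_b = π·0.5²/4 = 0.1963 in²; R_n = 68 × 0.1963 × 8 × 2 = 213.6 kips → 0.75 × 213.6 = 160 kips.
Bearing (1.2 l_c t F_u ≤ 2.4 d t F_u): upper limit = 2.4·0.5·0.25·58 = 17.4 kips.
  Edge l_c = 0.75 − 0.5625/2 = 0.4688 → r_n = 8.156 kips; interior l_c = 2 − 0.5625 = 1.438 → r_n = 17.4 kips.
  R_n,bearing = 2·8.156 + 6·17.4 = 120.7 kips → 0.75 × 120.7 = 90.5 kips.
Bearing governs: 90.5 kips.

90.5 kips (bearing governs)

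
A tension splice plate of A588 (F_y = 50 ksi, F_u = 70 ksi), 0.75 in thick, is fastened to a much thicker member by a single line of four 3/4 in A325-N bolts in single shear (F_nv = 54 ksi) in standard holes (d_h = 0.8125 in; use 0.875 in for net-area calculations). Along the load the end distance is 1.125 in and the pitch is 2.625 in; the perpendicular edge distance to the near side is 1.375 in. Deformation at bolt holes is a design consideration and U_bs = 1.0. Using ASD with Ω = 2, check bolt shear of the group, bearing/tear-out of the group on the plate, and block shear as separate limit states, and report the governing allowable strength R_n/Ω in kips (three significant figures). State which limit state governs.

Bolt shear: A_b = π·0.75²/4 = 0.4418 in²; R_n = 54 × 0.4418 × 4 × 1 = 95.43 kips → 95.43 / 2 = 47.7 kips.
Bearing: edge l_c = 0.7188, r_n = 45.28 kips; interior l_c = 1.812, r_n = 94.5 kips; R_n = 45.28 + 3·94.5 = 328.8 kips → 164 kips.
Block shear: A_gv = 6.75, A_nv = 4.453, A_nt = 0.7031 in²; R_n = min(0.6F_uA_nv, 0.6F_yA_gv) + U_bs·F_u·A_nt = 236.2 kips → 118 kips.
Bolt shear governs: 47.7 kips.

47.7 kips (bolt shear governs)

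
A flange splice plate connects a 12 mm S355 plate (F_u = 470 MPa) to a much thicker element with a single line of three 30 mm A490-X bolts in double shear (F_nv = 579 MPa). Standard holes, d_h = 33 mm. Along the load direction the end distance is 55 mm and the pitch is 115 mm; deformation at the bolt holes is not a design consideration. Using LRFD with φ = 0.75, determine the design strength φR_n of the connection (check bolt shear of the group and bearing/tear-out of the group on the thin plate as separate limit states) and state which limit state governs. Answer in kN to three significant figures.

1010 kN (bearing governs)

Bolt shear: A_b = π·30²/4 = 706.9 mm²; R_n = 579 × 706.9 × 3 × 2 / 1000 = 2456 kN → 0.75 × 2456 = 1840 kN.
Bearing (1.5 l_c t F_u ≤ 3.0 d t F_u): upper limit = 3.0·30·12·470 / 1000 = 507.6 kN.
  Edge l_c = 55 − 33/2 = 38.5 → r_n = 325.7 kN; interior l_c = 115 − 33 = 82 → r_n = 507.6 kN.
  R_n,bearing = 1·325.7 + 2·507.6 = 1341 kN → 0.75 × 1341 = 1010 kN.
Bearing governs: 1010 kN.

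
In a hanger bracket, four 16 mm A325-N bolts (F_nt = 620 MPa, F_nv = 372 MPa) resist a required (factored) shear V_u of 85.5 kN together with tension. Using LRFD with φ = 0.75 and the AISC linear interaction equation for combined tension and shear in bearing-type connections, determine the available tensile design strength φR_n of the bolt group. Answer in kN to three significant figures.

344 kN

A_b = π·16²/4 = 201.1 mm²; f_rv = 85.5 × 1000 / (4 × 201.1) = 106.3 MPa.
F'_nt = 1.3 F_nt − (F_nt / φF_nv) f_rv = 1.3·620 − (620/(0.75·372))·106.3 = 569.8 MPa, capped at F_nt → F'_nt = 569.8 MPa.
R_n = F'_nt · A_b · n = 569.8 × 201.1 × 4 / 1000 = 458.2 kN.
Design strength φR_n = 0.75 × 458.2 = 344 kN.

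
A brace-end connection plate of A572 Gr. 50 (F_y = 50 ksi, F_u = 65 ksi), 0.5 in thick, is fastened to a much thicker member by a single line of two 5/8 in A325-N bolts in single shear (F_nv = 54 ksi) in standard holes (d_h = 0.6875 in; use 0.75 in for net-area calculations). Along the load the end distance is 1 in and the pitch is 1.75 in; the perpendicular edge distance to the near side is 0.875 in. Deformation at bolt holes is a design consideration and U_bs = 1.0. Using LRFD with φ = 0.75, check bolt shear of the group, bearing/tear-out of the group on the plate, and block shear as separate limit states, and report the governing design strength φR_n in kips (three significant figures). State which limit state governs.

Bolt shear: A_b = π·0.625²/4 = 0.3068 in²; R_n = 54 × 0.3068 × 2 × 1 = 33.13 kips → 0.75 × 33.13 = 24.9 kips.
Bearing: edge l_c = 0.6562, r_n = 25.59 kips; interior l_c = 1.062, r_n = 41.44 kips; R_n = 25.59 + 1·41.44 = 67.03 kips → 50.3 kips.
Block shear: A_gv = 1.375, A_nv = 0.8125, A_nt = 0.25 in²; R_n = min(0.6F_uA_nv, 0.6F_yA_gv) + U_bs·F_u·A_nt = 47.94 kips → 36 kips.
Bolt shear governs: 24.9 kips.

24.9 kips (bolt shear governs)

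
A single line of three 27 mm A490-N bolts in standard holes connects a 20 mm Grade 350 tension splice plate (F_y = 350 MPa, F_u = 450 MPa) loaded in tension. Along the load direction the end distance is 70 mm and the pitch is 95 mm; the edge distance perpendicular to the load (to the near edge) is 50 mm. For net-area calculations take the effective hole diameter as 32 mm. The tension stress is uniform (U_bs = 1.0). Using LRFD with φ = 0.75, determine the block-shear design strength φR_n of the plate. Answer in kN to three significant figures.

Shear plane L_v = 70 + 2·95 = 260 mm; A_gv = 260 × 20 = 5200 mm².
A_nv = (260 − 2.5·32) × 20 = 3600 mm².
A_nt = (50 − 0.5·32) × 20 = 680 mm².
0.6 F_u A_nv = 972 kN; 0.6 F_y A_gv = 1092 kN → shear rupture governs the shear term.
R_n = 972 + 1.0 × 450 × 680 / 1000 = 1278 kN.
Design strength φR_n = 0.75 × 1278 = 958 kN.

958 kN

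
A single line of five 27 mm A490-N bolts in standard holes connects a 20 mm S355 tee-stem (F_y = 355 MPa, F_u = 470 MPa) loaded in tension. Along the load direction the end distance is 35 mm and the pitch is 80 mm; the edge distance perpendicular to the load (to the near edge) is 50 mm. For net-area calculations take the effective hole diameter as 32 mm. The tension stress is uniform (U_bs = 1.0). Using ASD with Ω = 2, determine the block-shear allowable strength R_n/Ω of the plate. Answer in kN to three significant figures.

755 kN

Shear plane L_v = 35 + 4·80 = 355 mm; A_gv = 355 × 20 = 7100 mm².
A_nv = (355 − 4.5·32) × 20 = 4220 mm².
A_nt = (50 − 0.5·32) × 20 = 680 mm².
0.6 F_u A_nv = 1190 kN; 0.6 F_y A_gv = 1512 kN → shear rupture governs the shear term.
R_n = 1190 + 1.0 × 470 × 680 / 1000 = 1510 kN.
Allowable strength R_n/Ω = 1510 / 2 = 755 kN.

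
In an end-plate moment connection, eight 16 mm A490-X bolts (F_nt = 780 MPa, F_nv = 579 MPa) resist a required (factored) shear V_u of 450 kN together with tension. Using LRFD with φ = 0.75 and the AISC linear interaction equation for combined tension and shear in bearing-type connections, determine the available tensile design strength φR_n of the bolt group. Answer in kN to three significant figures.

A_b = π·16²/4 = 201.1 mm²; f_rv = 450 × 1000 / (8 × 201.1) = 279.8 MPa.
F'_nt = 1.3 F_nt − (F_nt / φF_nv) f_rv = 1.3·780 − (780/(0.75·579))·279.8 = 511.5 MPa, capped at F_nt → F'_nt = 511.5 MPa.
R_n = F'_nt · A_b · n = 511.5 × 201.1 × 8 / 1000 = 822.7 kN.
Design strength φR_n = 0.75 × 822.7 = 617 kN.

617 kN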